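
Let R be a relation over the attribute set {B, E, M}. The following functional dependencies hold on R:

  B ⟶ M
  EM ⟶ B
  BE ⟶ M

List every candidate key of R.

Attribute E never appears on the right-hand side of any dependency, so E must belong to every candidate key.
{E}⁺ = {E}, which is not all of the schema, so we must add further attributes.
{B, E}⁺: B→M adds M → {B, E, M}. Minimal: {E}⁺ = {E}; {B}⁺ = {B, M} — none reach the full schema.
{E, M}⁺: EM→B adds B → {B, E, M}. Minimal: {M}⁺ = {M}; {E}⁺ = {E} — none reach the full schema.
Any other superkey contains one of these as a subset, so there are no further candidate keys.

{B, E}, {E, M}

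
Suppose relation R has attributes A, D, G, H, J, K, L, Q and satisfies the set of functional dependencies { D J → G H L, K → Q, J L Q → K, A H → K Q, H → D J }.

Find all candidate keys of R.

{A, H}, {A, D, J}

Attribute A never appears on the right-hand side of any dependency, so A must belong to every candidate key.
{A}⁺ = {A}, which is not all of the schema, so we must add further attributes.
{A, H}⁺: AH→KQ adds K, Q; H→DJ adds D, J; DJ→GHL adds G, L → {A, D, G, H, J, K, L, Q}. Minimal: {H}⁺ = {D, G, H, J, L}; {A}⁺ = {A} — none reach the full schema.
{A, D, J}⁺: DJ→GHL adds G, H, L; AH→KQ adds K, Q → {A, D, G, H, J, K, L, Q}. Minimal: {D, J}⁺ = {D, G, H, J, L}; {A, J}⁺ = {A, J}; {A, D}⁺ = {A, D} — none reach the full schema.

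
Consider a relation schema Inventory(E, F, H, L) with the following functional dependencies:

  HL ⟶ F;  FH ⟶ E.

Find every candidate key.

Attributes H, L never appear on any right-hand side, so every candidate key must contain {H, L}.
{H, L}⁺ = {E, F, H, L}, which is all of the schema, so {H, L} is the only candidate key.

(H, L)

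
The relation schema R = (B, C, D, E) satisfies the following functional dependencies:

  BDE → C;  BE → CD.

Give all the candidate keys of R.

{B, E}

{B, E}⁺: BE→CD adds C, D → {B, C, D, E}.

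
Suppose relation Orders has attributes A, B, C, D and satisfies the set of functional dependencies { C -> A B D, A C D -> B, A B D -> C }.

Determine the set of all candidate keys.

{C}⁺: C→ABD adds A, B, D → {A, B, C, D}.
{A, B, D}⁺: ABD→C adds C → {A, B, C, D}. Minimal: {B, D}⁺ = {B, D}; {A, D}⁺ = {A, D}; {A, B}⁺ = {A, B} — none reach the full schema.
Any other superkey contains one of these as a subset, so there are no further candidate keys.

C; ABD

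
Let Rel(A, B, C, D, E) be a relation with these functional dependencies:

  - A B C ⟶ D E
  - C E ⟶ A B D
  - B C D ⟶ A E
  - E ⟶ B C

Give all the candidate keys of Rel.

{E}, {A, B, C}, {B, C, D}

{E}⁺: E→BC adds B, C; CE→ABD adds A, D → {A, B, C, D, E}.
{A, B, C}⁺: ABC→DE adds D, E → {A, B, C, D, E}. Minimal: {B, C}⁺ = {B, C}; {A, C}⁺ = {A, C}; {A, B}⁺ = {A, B} — none reach the full schema.
{B, C, D}⁺: BCD→AE adds A, E → {A, B, C, D, E}. Minimal: {C, D}⁺ = {C, D}; {B, D}⁺ = {B, D}; {B, C}⁺ = {B, C} — none reach the full schema.
Any other superkey contains one of these as a subset, so there are no further candidate keys.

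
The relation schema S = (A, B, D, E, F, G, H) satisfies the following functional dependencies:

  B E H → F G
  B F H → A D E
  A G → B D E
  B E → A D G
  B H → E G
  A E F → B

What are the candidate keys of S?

{B, H}, {A, G, H}, {A, E, F, H}

Attribute H never appears on the right-hand side of any dependency, so H must belong to every candidate key.
{H}⁺ = {H}, which is not all of the schema, so we must add further attributes.
{B, H}⁺: BH→EG adds E, G; BEH→FG adds F; BFH→ADE adds A, D → {A, B, D, E, F, G, H}. Minimal: {H}⁺ = {H}; {B}⁺ = {B} — none reach the full schema.
{A, G, H}⁺: AG→BDE adds B, D, E; BEH→FG adds F → {A, B, D, E, F, G, H}. Minimal: {G, H}⁺ = {G, H}; {A, H}⁺ = {A, H}; {A, G}⁺ = {A, B, D, E, G} — none reach the full schema.
{A, E, F, H}⁺: AEF→B adds B; BEH→FG adds G; BFH→ADE adds D → {A, B, D, E, F, G, H}. Minimal: {E, F, H}⁺ = {E, F, H}; {A, F, H}⁺ = {A, F, H}; {A, E, H}⁺ = {A, E, H}; … — none reach the full schema.
Any other superkey contains one of these as a subset, so there are no further candidate keys.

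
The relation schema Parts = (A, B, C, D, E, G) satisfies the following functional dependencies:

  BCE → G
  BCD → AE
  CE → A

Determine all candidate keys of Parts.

{B, C, D}

{B, C, D}⁺: BCD→AE adds A, E; BCE→G adds G → {A, B, C, D, E, G}. Minimal: {C, D}⁺ = {C, D}; {B, D}⁺ = {B, D}; {B, C}⁺ = {B, C} — none reach the full schema.
No other minimal superkey exists.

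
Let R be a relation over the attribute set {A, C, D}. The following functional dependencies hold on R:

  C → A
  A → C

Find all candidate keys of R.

(A, D), (C, D)

{A, D}⁺: A→C adds C → {A, C, D}.
{C, D}⁺: C→A adds A → {A, C, D}.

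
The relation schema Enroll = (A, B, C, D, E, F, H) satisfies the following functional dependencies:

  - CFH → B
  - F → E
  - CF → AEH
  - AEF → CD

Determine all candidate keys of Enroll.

Attribute F never appears on the right-hand side of any dependency, so F must belong to every candidate key.
{F}⁺ = {E, F}, which is not all of the schema, so we must add further attributes.
{A, F}⁺: F→E adds E; AEF→CD adds C, D; CF→AEH adds H; CFH→B adds B → {A, B, C, D, E, F, H}.
{C, F}⁺: F→E adds E; CF→AEH adds A, H; AEF→CD adds D; CFH→B adds B → {A, B, C, D, E, F, H}.
Any other superkey contains one of these as a subset, so there are no further candidate keys.

{A, F}, {C, F}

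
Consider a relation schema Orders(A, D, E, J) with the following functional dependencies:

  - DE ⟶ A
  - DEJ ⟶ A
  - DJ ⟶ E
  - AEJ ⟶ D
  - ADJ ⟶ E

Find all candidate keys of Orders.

(D, J); (A, E, J)

Attribute J never appears on the right-hand side of any dependency, so J must belong to every candidate key.
{J}⁺ = {J}, which is not all of the schema, so we must add further attributes.
{D, J}⁺: DJ→E adds E; DE→A adds A → {A, D, E, J}. Minimal: {J}⁺ = {J}; {D}⁺ = {D} — none reach the full schema.
{A, E, J}⁺: AEJ→D adds D → {A, D, E, J}. Minimal: {E, J}⁺ = {E, J}; {A, J}⁺ = {A, J}; {A, E}⁺ = {A, E} — none reach the full schema.
Any other superkey contains one of these as a subset, so there are no further candidate keys.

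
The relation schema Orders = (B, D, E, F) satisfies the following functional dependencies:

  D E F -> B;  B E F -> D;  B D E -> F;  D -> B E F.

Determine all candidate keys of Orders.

D, BEF

{D}⁺: D→BEF adds B, E, F → {B, D, E, F}.
{B, E, F}⁺: BEF→D adds D → {B, D, E, F}. Minimal: {E, F}⁺ = {E, F}; {B, F}⁺ = {B, F}; {B, E}⁺ = {B, E} — none reach the full schema.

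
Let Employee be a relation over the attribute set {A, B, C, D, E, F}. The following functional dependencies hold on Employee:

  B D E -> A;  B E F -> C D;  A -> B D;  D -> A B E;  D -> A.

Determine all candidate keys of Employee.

{A, F}, {D, F}, {B, E, F}

{A, F}⁺: A→BD adds B, D; D→ABE adds E; BEF→CD adds C → {A, B, C, D, E, F}.
{D, F}⁺: D→ABE adds A, B, E; BEF→CD adds C → {A, B, C, D, E, F}.
{B, E, F}⁺: BEF→CD adds C, D; D→ABE adds A → {A, B, C, D, E, F}.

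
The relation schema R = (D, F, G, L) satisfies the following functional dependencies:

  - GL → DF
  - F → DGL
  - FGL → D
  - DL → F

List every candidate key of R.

(F), (D, L), (G, L)

{F}⁺: F→DGL adds D, G, L → {D, F, G, L}.
{D, L}⁺: DL→F adds F; F→DGL adds G → {D, F, G, L}. Minimal: {L}⁺ = {L}; {D}⁺ = {D} — none reach the full schema.
{G, L}⁺: GL→DF adds D, F → {D, F, G, L}. Minimal: {L}⁺ = {L}; {G}⁺ = {G} — none reach the full schema.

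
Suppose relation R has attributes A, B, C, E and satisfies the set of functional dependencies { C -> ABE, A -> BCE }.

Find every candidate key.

A; C

{A}⁺: A→BCE adds B, C, E → {A, B, C, E}.
{C}⁺: C→ABE adds A, B, E → {A, B, C, E}.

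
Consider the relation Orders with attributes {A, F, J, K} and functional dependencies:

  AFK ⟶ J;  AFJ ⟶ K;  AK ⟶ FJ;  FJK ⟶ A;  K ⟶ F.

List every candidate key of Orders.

(A, K), (J, K), (A, F, J)

{A, K}⁺: AK→FJ adds F, J → {A, F, J, K}.
{J, K}⁺: K→F adds F; FJK→A adds A → {A, F, J, K}.
{A, F, J}⁺: AFJ→K adds K → {A, F, J, K}.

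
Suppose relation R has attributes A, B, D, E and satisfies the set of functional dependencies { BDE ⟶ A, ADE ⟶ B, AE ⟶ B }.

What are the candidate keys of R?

(A, D, E), (B, D, E)

Attributes D, E never appear on any right-hand side, so every candidate key must contain {D, E}.
{D, E}⁺ = {D, E}, which is not all of the schema, so we must add further attributes.
{A, D, E}⁺: ADE→B adds B → {A, B, D, E}. Minimal: {D, E}⁺ = {D, E}; {A, E}⁺ = {A, B, E}; {A, D}⁺ = {A, D} — none reach the full schema.
{B, D, E}⁺: BDE→A adds A → {A, B, D, E}. Minimal: {D, E}⁺ = {D, E}; {B, E}⁺ = {B, E}; {B, D}⁺ = {B, D} — none reach the full schema.
Any other superkey contains one of these as a subset, so there are no further candidate keys.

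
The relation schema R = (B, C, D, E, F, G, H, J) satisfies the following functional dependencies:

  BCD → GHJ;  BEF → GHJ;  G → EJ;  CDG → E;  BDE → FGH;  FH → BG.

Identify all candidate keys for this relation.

Attributes C, D never appear on any right-hand side, so every candidate key must contain {C, D}.
{C, D}⁺ = {C, D}, which is not all of the schema, so we must add further attributes.
{B, C, D}⁺: BCD→GHJ adds G, H, J; G→EJ adds E; BDE→FGH adds F → {B, C, D, E, F, G, H, J}.
{C, D, F, H}⁺: FH→BG adds B, G; BCD→GHJ adds J; G→EJ adds E → {B, C, D, E, F, G, H, J}.
Any other superkey contains one of these as a subset, so there are no further candidate keys.

(B, C, D); (C, D, F, H)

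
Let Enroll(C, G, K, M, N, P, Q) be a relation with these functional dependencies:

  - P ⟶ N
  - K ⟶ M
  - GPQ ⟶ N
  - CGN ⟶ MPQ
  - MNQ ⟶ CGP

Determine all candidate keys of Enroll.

{K, N, Q}, {K, P, Q}, {C, G, K, N}, {C, G, K, P}

Attribute K never appears on the right-hand side of any dependency, so K must belong to every candidate key.
{K}⁺ = {K, M}, which is not all of the schema, so we must add further attributes.
{K, N, Q}⁺: K→M adds M; MNQ→CGP adds C, G, P → {C, G, K, M, N, P, Q}. Minimal: {N, Q}⁺ = {N, Q}; {K, Q}⁺ = {K, M, Q}; {K, N}⁺ = {K, M, N} — none reach the full schema.
{K, P, Q}⁺: P→N adds N; K→M adds M; MNQ→CGP adds C, G → {C, G, K, M, N, P, Q}. Minimal: {P, Q}⁺ = {N, P, Q}; {K, Q}⁺ = {K, M, Q}; {K, P}⁺ = {K, M, N, P} — none reach the full schema.
{C, G, K, N}⁺: K→M adds M; CGN→MPQ adds P, Q → {C, G, K, M, N, P, Q}. Minimal: {G, K, N}⁺ = {G, K, M, N}; {C, K, N}⁺ = {C, K, M, N}; {C, G, N}⁺ = {C, G, M, N, P, Q}; … — none reach the full schema.
{C, G, K, P}⁺: P→N adds N; K→M adds M; CGN→MPQ adds Q → {C, G, K, M, N, P, Q}. Minimal: {G, K, P}⁺ = {G, K, M, N, P}; {C, K, P}⁺ = {C, K, M, N, P}; {C, G, P}⁺ = {C, G, M, N, P, Q}; … — none reach the full schema.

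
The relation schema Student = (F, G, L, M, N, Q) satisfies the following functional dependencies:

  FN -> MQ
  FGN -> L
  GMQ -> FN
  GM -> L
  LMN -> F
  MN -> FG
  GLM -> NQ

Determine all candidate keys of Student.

{F, N}⁺: FN→MQ adds M, Q; MN→FG adds G; FGN→L adds L → {F, G, L, M, N, Q}. Minimal: {N}⁺ = {N}; {F}⁺ = {F} — none reach the full schema.
{G, M}⁺: GM→L adds L; GLM→NQ adds N, Q; GMQ→FN adds F → {F, G, L, M, N, Q}. Minimal: {M}⁺ = {M}; {G}⁺ = {G} — none reach the full schema.
{M, N}⁺: MN→FG adds F, G; FN→MQ adds Q; FGN→L adds L → {F, G, L, M, N, Q}. Minimal: {N}⁺ = {N}; {M}⁺ = {M} — none reach the full schema.

(F, N), (G, M), (M, N)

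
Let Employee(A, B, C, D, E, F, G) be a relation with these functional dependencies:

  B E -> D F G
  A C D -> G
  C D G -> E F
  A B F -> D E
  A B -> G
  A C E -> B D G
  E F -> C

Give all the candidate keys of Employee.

Attribute A never appears on the right-hand side of any dependency, so A must belong to every candidate key.
{A}⁺ = {A}, which is not all of the schema, so we must add further attributes.
{A, B, E}⁺: BE→DFG adds D, F, G; EF→C adds C → {A, B, C, D, E, F, G}. Minimal: {B, E}⁺ = {B, C, D, E, F, G}; {A, E}⁺ = {A, E}; {A, B}⁺ = {A, B, G} — none reach the full schema.
{A, B, F}⁺: ABF→DE adds D, E; AB→G adds G; EF→C adds C → {A, B, C, D, E, F, G}. Minimal: {B, F}⁺ = {B, F}; {A, F}⁺ = {A, F}; {A, B}⁺ = {A, B, G} — none reach the full schema.
{A, C, D}⁺: ACD→G adds G; CDG→EF adds E, F; ACE→BDG adds B → {A, B, C, D, E, F, G}. Minimal: {C, D}⁺ = {C, D}; {A, D}⁺ = {A, D}; {A, C}⁺ = {A, C} — none reach the full schema.
{A, C, E}⁺: ACE→BDG adds B, D, G; BE→DFG adds F → {A, B, C, D, E, F, G}. Minimal: {C, E}⁺ = {C, E}; {A, E}⁺ = {A, E}; {A, C}⁺ = {A, C} — none reach the full schema.
{A, E, F}⁺: EF→C adds C; ACE→BDG adds B, D, G → {A, B, C, D, E, F, G}. Minimal: {E, F}⁺ = {C, E, F}; {A, F}⁺ = {A, F}; {A, E}⁺ = {A, E} — none reach the full schema.
Any other superkey contains one of these as a subset, so there are no further candidate keys.

(A, B, E), (A, B, F), (A, C, D), (A, C, E), (A, E, F)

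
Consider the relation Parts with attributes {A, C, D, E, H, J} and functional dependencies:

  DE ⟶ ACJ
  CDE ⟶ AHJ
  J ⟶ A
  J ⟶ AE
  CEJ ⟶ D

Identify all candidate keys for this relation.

{C, J}⁺: J→A adds A; J→AE adds E; CEJ→D adds D; CDE→AHJ adds H → {A, C, D, E, H, J}.
{D, E}⁺: DE→ACJ adds A, C, J; CDE→AHJ adds H → {A, C, D, E, H, J}.
{D, J}⁺: J→A adds A; J→AE adds E; DE→ACJ adds C; CDE→AHJ adds H → {A, C, D, E, H, J}.

(C, J); (D, E); (D, J)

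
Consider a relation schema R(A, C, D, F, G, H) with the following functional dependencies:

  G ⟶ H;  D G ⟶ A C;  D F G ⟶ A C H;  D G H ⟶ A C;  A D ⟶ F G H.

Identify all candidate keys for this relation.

{A, D}⁺: AD→FGH adds F, G, H; DG→AC adds C → {A, C, D, F, G, H}. Minimal: {D}⁺ = {D}; {A}⁺ = {A} — none reach the full schema.
{D, G}⁺: G→H adds H; DG→AC adds A, C; AD→FGH adds F → {A, C, D, F, G, H}. Minimal: {G}⁺ = {G, H}; {D}⁺ = {D} — none reach the full schema.
Any other superkey contains one of these as a subset, so there are no further candidate keys.

AD; DG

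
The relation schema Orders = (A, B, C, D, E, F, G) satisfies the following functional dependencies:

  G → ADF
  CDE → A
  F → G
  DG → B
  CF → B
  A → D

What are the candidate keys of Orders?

{C, E, F}, {C, E, G}

Attributes C, E never appear on any right-hand side, so every candidate key must contain {C, E}.
{C, E}⁺ = {C, E}, which is not all of the schema, so we must add further attributes.
{C, E, F}⁺: F→G adds G; CF→B adds B; G→ADF adds A, D → {A, B, C, D, E, F, G}. Minimal: {E, F}⁺ = {A, B, D, E, F, G}; {C, F}⁺ = {A, B, C, D, F, G}; {C, E}⁺ = {C, E} — none reach the full schema.
{C, E, G}⁺: G→ADF adds A, D, F; DG→B adds B → {A, B, C, D, E, F, G}. Minimal: {E, G}⁺ = {A, B, D, E, F, G}; {C, G}⁺ = {A, B, C, D, F, G}; {C, E}⁺ = {C, E} — none reach the full schema.
Any other superkey contains one of these as a subset, so there are no further candidate keys.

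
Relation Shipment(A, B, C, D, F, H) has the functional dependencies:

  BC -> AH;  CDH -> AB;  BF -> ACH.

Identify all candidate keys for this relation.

{B, D, F}; {C, D, F, H}

Attributes D, F never appear on any right-hand side, so every candidate key must contain {D, F}.
{D, F}⁺ = {D, F}, which is not all of the schema, so we must add further attributes.
{B, D, F}⁺: BF→ACH adds A, C, H → {A, B, C, D, F, H}. Minimal: {D, F}⁺ = {D, F}; {B, F}⁺ = {A, B, C, F, H}; {B, D}⁺ = {B, D} — none reach the full schema.
{C, D, F, H}⁺: CDH→AB adds A, B → {A, B, C, D, F, H}. Minimal: {D, F, H}⁺ = {D, F, H}; {C, F, H}⁺ = {C, F, H}; {C, D, H}⁺ = {A, B, C, D, H}; … — none reach the full schema.
Any other superkey contains one of these as a subset, so there are no further candidate keys.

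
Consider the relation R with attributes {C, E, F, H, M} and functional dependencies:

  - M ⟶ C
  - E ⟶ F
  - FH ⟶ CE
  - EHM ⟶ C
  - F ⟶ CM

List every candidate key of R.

Attribute H never appears on the right-hand side of any dependency, so H must belong to every candidate key.
{H}⁺ = {H}, which is not all of the schema, so we must add further attributes.
{E, H}⁺: E→F adds F; FH→CE adds C; F→CM adds M → {C, E, F, H, M}. Minimal: {H}⁺ = {H}; {E}⁺ = {C, E, F, M} — none reach the full schema.
{F, H}⁺: FH→CE adds C, E; F→CM adds M → {C, E, F, H, M}. Minimal: {H}⁺ = {H}; {F}⁺ = {C, F, M} — none reach the full schema.
Any other superkey contains one of these as a subset, so there are no further candidate keys.

(E, H), (F, H)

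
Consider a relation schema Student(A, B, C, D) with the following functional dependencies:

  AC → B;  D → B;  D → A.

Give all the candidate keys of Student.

{C, D}

Attributes C, D never appear on any right-hand side, so every candidate key must contain {C, D}.
{C, D}⁺ = {A, B, C, D}, which is all of the schema, so {C, D} is the only candidate key.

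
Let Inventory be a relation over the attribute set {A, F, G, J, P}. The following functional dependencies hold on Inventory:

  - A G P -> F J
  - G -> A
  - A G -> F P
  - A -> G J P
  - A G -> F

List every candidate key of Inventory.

(A); (G)

{A}⁺: A→GJP adds G, J, P; AG→F adds F → {A, F, G, J, P}.
{G}⁺: G→A adds A; AG→FP adds F, P; A→GJP adds J → {A, F, G, J, P}.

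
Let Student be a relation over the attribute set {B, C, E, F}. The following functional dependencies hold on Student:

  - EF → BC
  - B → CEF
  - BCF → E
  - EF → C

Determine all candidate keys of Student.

{B}, {E, F}

{B}⁺: B→CEF adds C, E, F → {B, C, E, F}.
{E, F}⁺: EF→BC adds B, C → {B, C, E, F}. Minimal: {F}⁺ = {F}; {E}⁺ = {E} — none reach the full schema.
Any other superkey contains one of these as a subset, so there are no further candidate keys.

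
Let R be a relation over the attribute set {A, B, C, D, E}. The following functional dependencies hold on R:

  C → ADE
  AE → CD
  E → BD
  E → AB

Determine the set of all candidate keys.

{C}⁺: C→ADE adds A, D, E; E→BD adds B → {A, B, C, D, E}.
{E}⁺: E→BD adds B, D; E→AB adds A; AE→CD adds C → {A, B, C, D, E}.

C, E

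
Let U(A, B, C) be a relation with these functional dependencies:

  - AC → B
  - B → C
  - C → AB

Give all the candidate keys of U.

{B}⁺: B→C adds C; C→AB adds A → {A, B, C}.
{C}⁺: C→AB adds A, B → {A, B, C}.

{B}, {C}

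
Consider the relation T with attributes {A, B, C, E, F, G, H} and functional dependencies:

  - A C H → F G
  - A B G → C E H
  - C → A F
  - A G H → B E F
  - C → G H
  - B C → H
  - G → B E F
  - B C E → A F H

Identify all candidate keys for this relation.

{C}⁺: C→AF adds A, F; C→GH adds G, H; G→BEF adds B, E → {A, B, C, E, F, G, H}.
{A, G}⁺: G→BEF adds B, E, F; ABG→CEH adds C, H → {A, B, C, E, F, G, H}. Minimal: {G}⁺ = {B, E, F, G}; {A}⁺ = {A} — none reach the full schema.
Any other superkey contains one of these as a subset, so there are no further candidate keys.

(C); (A, G)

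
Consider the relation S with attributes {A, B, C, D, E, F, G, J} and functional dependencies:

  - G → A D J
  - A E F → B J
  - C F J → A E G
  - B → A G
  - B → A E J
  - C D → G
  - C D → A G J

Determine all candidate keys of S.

Attributes C, F never appear on any right-hand side, so every candidate key must contain {C, F}.
{C, F}⁺ = {C, F}, which is not all of the schema, so we must add further attributes.
{B, C, F}⁺: B→AG adds A, G; B→AEJ adds E, J; G→ADJ adds D → {A, B, C, D, E, F, G, J}. Minimal: {C, F}⁺ = {C, F}; {B, F}⁺ = {A, B, D, E, F, G, J}; {B, C}⁺ = {A, B, C, D, E, G, J} — none reach the full schema.
{C, D, F}⁺: CD→G adds G; CD→AGJ adds A, J; CFJ→AEG adds E; AEF→BJ adds B → {A, B, C, D, E, F, G, J}. Minimal: {D, F}⁺ = {D, F}; {C, F}⁺ = {C, F}; {C, D}⁺ = {A, C, D, G, J} — none reach the full schema.
{C, F, G}⁺: G→ADJ adds A, D, J; CFJ→AEG adds E; AEF→BJ adds B → {A, B, C, D, E, F, G, J}. Minimal: {F, G}⁺ = {A, D, F, G, J}; {C, G}⁺ = {A, C, D, G, J}; {C, F}⁺ = {C, F} — none reach the full schema.
{C, F, J}⁺: CFJ→AEG adds A, E, G; G→ADJ adds D; AEF→BJ adds B → {A, B, C, D, E, F, G, J}. Minimal: {F, J}⁺ = {F, J}; {C, J}⁺ = {C, J}; {C, F}⁺ = {C, F} — none reach the full schema.
{A, C, E, F}⁺: AEF→BJ adds B, J; CFJ→AEG adds G; G→ADJ adds D → {A, B, C, D, E, F, G, J}. Minimal: {C, E, F}⁺ = {C, E, F}; {A, E, F}⁺ = {A, B, D, E, F, G, J}; {A, C, F}⁺ = {A, C, F}; … — none reach the full schema.
Any other superkey contains one of these as a subset, so there are no further candidate keys.

BCF; CDF; CFG; CFJ; ACEF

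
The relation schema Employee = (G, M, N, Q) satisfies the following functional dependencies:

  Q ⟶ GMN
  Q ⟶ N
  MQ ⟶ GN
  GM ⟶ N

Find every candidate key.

(Q)

Attribute Q never appears on the right-hand side of any dependency, so Q must belong to every candidate key.
{Q}⁺ = {G, M, N, Q}, which is all of the schema, so {Q} is the only candidate key.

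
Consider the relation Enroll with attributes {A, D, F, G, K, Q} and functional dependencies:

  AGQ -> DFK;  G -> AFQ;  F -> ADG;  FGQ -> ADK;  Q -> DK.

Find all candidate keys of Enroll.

{F}, {G}

{F}⁺: F→ADG adds A, D, G; G→AFQ adds Q; FGQ→ADK adds K → {A, D, F, G, K, Q}.
{G}⁺: G→AFQ adds A, F, Q; F→ADG adds D; FGQ→ADK adds K → {A, D, F, G, K, Q}.
Any other superkey contains one of these as a subset, so there are no further candidate keys.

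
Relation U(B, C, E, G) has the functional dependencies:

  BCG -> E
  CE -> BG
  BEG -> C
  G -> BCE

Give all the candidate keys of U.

{G}, {C, E}

{G}⁺: G→BCE adds B, C, E → {B, C, E, G}.
{C, E}⁺: CE→BG adds B, G → {B, C, E, G}.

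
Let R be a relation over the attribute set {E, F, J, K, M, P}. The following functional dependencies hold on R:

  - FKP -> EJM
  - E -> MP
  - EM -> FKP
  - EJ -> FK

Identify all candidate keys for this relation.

(E); (F, K, P)

{E}⁺: E→MP adds M, P; EM→FKP adds F, K; FKP→EJM adds J → {E, F, J, K, M, P}.
{F, K, P}⁺: FKP→EJM adds E, J, M → {E, F, J, K, M, P}. Minimal: {K, P}⁺ = {K, P}; {F, P}⁺ = {F, P}; {F, K}⁺ = {F, K} — none reach the full schema.
Any other superkey contains one of these as a subset, so there are no further candidate keys.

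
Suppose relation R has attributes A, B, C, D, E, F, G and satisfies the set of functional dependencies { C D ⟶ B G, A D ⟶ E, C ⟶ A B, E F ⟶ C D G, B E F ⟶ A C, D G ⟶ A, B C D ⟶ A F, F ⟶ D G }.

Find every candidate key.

{F}⁺: F→DG adds D, G; DG→A adds A; AD→E adds E; EF→CDG adds C; CD→BG adds B → {A, B, C, D, E, F, G}.
{C, D}⁺: CD→BG adds B, G; C→AB adds A; BCD→AF adds F; AD→E adds E → {A, B, C, D, E, F, G}.

{F}; {C, D}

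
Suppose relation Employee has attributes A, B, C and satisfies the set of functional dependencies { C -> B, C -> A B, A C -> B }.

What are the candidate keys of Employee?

{C}⁺: C→B adds B; C→AB adds A → {A, B, C}.

{C}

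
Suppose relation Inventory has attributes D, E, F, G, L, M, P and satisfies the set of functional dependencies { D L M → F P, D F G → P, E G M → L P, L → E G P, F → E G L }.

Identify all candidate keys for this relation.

{D, F, M}, {D, L, M}, {D, E, G, M}

Attributes D, M never appear on any right-hand side, so every candidate key must contain {D, M}.
{D, M}⁺ = {D, M}, which is not all of the schema, so we must add further attributes.
{D, F, M}⁺: F→EGL adds E, G, L; DLM→FP adds P → {D, E, F, G, L, M, P}. Minimal: {F, M}⁺ = {E, F, G, L, M, P}; {D, M}⁺ = {D, M}; {D, F}⁺ = {D, E, F, G, L, P} — none reach the full schema.
{D, L, M}⁺: DLM→FP adds F, P; L→EGP adds E, G → {D, E, F, G, L, M, P}. Minimal: {L, M}⁺ = {E, G, L, M, P}; {D, M}⁺ = {D, M}; {D, L}⁺ = {D, E, G, L, P} — none reach the full schema.
{D, E, G, M}⁺: EGM→LP adds L, P; DLM→FP adds F → {D, E, F, G, L, M, P}. Minimal: {E, G, M}⁺ = {E, G, L, M, P}; {D, G, M}⁺ = {D, G, M}; {D, E, M}⁺ = {D, E, M}; … — none reach the full schema.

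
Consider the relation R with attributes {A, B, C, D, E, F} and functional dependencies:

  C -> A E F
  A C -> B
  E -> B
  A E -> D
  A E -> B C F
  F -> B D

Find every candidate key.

{C}⁺: C→AEF adds A, E, F; AC→B adds B; AE→D adds D → {A, B, C, D, E, F}.
{A, E}⁺: E→B adds B; AE→D adds D; AE→BCF adds C, F → {A, B, C, D, E, F}. Minimal: {E}⁺ = {B, E}; {A}⁺ = {A} — none reach the full schema.

{C}, {A, E}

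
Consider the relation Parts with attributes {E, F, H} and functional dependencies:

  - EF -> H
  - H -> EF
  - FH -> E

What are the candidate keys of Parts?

{H}⁺: H→EF adds E, F → {E, F, H}.
{E, F}⁺: EF→H adds H → {E, F, H}. Minimal: {F}⁺ = {F}; {E}⁺ = {E} — none reach the full schema.

(H); (E, F)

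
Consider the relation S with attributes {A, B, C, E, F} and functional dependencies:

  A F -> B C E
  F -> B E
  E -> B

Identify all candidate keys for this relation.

Attributes A, F never appear on any right-hand side, so every candidate key must contain {A, F}.
{A, F}⁺ = {A, B, C, E, F}, which is all of the schema, so {A, F} is the only candidate key.

AF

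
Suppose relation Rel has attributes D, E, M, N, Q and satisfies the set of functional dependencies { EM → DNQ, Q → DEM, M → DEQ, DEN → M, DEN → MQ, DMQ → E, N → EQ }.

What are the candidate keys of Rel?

{M}⁺: M→DEQ adds D, E, Q; EM→DNQ adds N → {D, E, M, N, Q}.
{N}⁺: N→EQ adds E, Q; Q→DEM adds D, M → {D, E, M, N, Q}.
{Q}⁺: Q→DEM adds D, E, M; EM→DNQ adds N → {D, E, M, N, Q}.

M, N, Q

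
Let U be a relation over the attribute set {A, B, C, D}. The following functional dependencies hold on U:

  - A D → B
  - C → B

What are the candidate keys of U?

{A, C, D}

Attributes A, C, D never appear on any right-hand side, so every candidate key must contain {A, C, D}.
{A, C, D}⁺ = {A, B, C, D}, which is all of the schema, so {A, C, D} is the only candidate key.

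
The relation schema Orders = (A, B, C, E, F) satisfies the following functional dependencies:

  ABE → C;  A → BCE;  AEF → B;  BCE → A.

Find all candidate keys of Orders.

Attribute F never appears on the right-hand side of any dependency, so F must belong to every candidate key.
{F}⁺ = {F}, which is not all of the schema, so we must add further attributes.
{A, F}⁺: A→BCE adds B, C, E → {A, B, C, E, F}. Minimal: {F}⁺ = {F}; {A}⁺ = {A, B, C, E} — none reach the full schema.
{B, C, E, F}⁺: BCE→A adds A → {A, B, C, E, F}. Minimal: {C, E, F}⁺ = {C, E, F}; {B, E, F}⁺ = {B, E, F}; {B, C, F}⁺ = {B, C, F}; … — none reach the full schema.

{A, F}, {B, C, E, F}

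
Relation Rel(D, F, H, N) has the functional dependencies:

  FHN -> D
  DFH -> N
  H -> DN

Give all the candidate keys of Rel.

(F, H)

{F, H}⁺: H→DN adds D, N → {D, F, H, N}. Minimal: {H}⁺ = {D, H, N}; {F}⁺ = {F} — none reach the full schema.
No other minimal superkey exists.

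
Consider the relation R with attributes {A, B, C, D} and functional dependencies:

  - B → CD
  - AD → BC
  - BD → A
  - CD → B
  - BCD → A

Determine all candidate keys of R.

{B}, {A, D}, {C, D}

{B}⁺: B→CD adds C, D; BD→A adds A → {A, B, C, D}.
{A, D}⁺: AD→BC adds B, C → {A, B, C, D}. Minimal: {D}⁺ = {D}; {A}⁺ = {A} — none reach the full schema.
{C, D}⁺: CD→B adds B; BCD→A adds A → {A, B, C, D}. Minimal: {D}⁺ = {D}; {C}⁺ = {C} — none reach the full schema.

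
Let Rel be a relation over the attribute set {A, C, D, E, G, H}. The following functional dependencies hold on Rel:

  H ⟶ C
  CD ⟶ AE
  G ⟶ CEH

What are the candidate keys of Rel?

Attributes D, G never appear on any right-hand side, so every candidate key must contain {D, G}.
{D, G}⁺ = {A, C, D, E, G, H}, which is all of the schema, so {D, G} is the only candidate key.

{D, G}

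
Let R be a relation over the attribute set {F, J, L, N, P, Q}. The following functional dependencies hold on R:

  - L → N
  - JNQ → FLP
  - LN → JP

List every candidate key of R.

(L, Q), (J, N, Q)

Attribute Q never appears on the right-hand side of any dependency, so Q must belong to every candidate key.
{Q}⁺ = {Q}, which is not all of the schema, so we must add further attributes.
{L, Q}⁺: L→N adds N; LN→JP adds J, P; JNQ→FLP adds F → {F, J, L, N, P, Q}. Minimal: {Q}⁺ = {Q}; {L}⁺ = {J, L, N, P} — none reach the full schema.
{J, N, Q}⁺: JNQ→FLP adds F, L, P → {F, J, L, N, P, Q}. Minimal: {N, Q}⁺ = {N, Q}; {J, Q}⁺ = {J, Q}; {J, N}⁺ = {J, N} — none reach the full schema.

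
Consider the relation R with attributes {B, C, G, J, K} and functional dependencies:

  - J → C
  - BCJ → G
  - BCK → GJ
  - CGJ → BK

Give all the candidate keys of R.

{B, J}⁺: J→C adds C; BCJ→G adds G; CGJ→BK adds K → {B, C, G, J, K}. Minimal: {J}⁺ = {C, J}; {B}⁺ = {B} — none reach the full schema.
{G, J}⁺: J→C adds C; CGJ→BK adds B, K → {B, C, G, J, K}. Minimal: {J}⁺ = {C, J}; {G}⁺ = {G} — none reach the full schema.
{B, C, K}⁺: BCK→GJ adds G, J → {B, C, G, J, K}. Minimal: {C, K}⁺ = {C, K}; {B, K}⁺ = {B, K}; {B, C}⁺ = {B, C} — none reach the full schema.
Any other superkey contains one of these as a subset, so there are no further candidate keys.

BJ; GJ; BCK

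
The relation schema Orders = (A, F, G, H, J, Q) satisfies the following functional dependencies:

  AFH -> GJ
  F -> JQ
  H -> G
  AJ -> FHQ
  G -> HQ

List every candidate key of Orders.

Attribute A never appears on the right-hand side of any dependency, so A must belong to every candidate key.
{A}⁺ = {A}, which is not all of the schema, so we must add further attributes.
{A, F}⁺: F→JQ adds J, Q; AJ→FHQ adds H; AFH→GJ adds G → {A, F, G, H, J, Q}.
{A, J}⁺: AJ→FHQ adds F, H, Q; AFH→GJ adds G → {A, F, G, H, J, Q}.

(A, F), (A, J)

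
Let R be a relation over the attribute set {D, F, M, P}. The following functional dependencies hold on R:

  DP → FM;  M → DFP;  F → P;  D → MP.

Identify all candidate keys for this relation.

D, M

{D}⁺: D→MP adds M, P; DP→FM adds F → {D, F, M, P}.
{M}⁺: M→DFP adds D, F, P → {D, F, M, P}.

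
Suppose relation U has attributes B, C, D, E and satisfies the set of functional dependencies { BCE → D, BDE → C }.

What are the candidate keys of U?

{B, C, E}, {B, D, E}

{B, C, E}⁺: BCE→D adds D → {B, C, D, E}. Minimal: {C, E}⁺ = {C, E}; {B, E}⁺ = {B, E}; {B, C}⁺ = {B, C} — none reach the full schema.
{B, D, E}⁺: BDE→C adds C → {B, C, D, E}. Minimal: {D, E}⁺ = {D, E}; {B, E}⁺ = {B, E}; {B, D}⁺ = {B, D} — none reach the full schema.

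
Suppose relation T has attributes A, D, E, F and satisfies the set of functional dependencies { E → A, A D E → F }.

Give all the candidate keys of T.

DE

Attributes D, E never appear on any right-hand side, so every candidate key must contain {D, E}.
{D, E}⁺ = {A, D, E, F}, which is all of the schema, so {D, E} is the only candidate key.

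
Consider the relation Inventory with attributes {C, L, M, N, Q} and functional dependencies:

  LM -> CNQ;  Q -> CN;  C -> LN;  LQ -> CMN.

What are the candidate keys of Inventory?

(Q), (C, M), (L, M)

{Q}⁺: Q→CN adds C, N; C→LN adds L; LQ→CMN adds M → {C, L, M, N, Q}.
{C, M}⁺: C→LN adds L, N; LM→CNQ adds Q → {C, L, M, N, Q}. Minimal: {M}⁺ = {M}; {C}⁺ = {C, L, N} — none reach the full schema.
{L, M}⁺: LM→CNQ adds C, N, Q → {C, L, M, N, Q}. Minimal: {M}⁺ = {M}; {L}⁺ = {L} — none reach the full schema.
Any other superkey contains one of these as a subset, so there are no further candidate keys.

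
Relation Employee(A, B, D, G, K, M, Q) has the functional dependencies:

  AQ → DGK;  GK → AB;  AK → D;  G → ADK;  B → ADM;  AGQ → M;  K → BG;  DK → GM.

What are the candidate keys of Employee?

Attribute Q never appears on the right-hand side of any dependency, so Q must belong to every candidate key.
{Q}⁺ = {Q}, which is not all of the schema, so we must add further attributes.
{A, Q}⁺: AQ→DGK adds D, G, K; GK→AB adds B; B→ADM adds M → {A, B, D, G, K, M, Q}. Minimal: {Q}⁺ = {Q}; {A}⁺ = {A} — none reach the full schema.
{B, Q}⁺: B→ADM adds A, D, M; AQ→DGK adds G, K → {A, B, D, G, K, M, Q}. Minimal: {Q}⁺ = {Q}; {B}⁺ = {A, B, D, M} — none reach the full schema.
{G, Q}⁺: G→ADK adds A, D, K; AGQ→M adds M; K→BG adds B → {A, B, D, G, K, M, Q}. Minimal: {Q}⁺ = {Q}; {G}⁺ = {A, B, D, G, K, M} — none reach the full schema.
{K, Q}⁺: K→BG adds B, G; GK→AB adds A; AK→D adds D; B→ADM adds M → {A, B, D, G, K, M, Q}. Minimal: {Q}⁺ = {Q}; {K}⁺ = {A, B, D, G, K, M} — none reach the full schema.

{A, Q}, {B, Q}, {G, Q}, {K, Q}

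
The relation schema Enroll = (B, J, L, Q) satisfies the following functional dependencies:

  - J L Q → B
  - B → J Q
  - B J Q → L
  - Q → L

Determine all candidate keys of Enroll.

(B), (J, Q)

{B}⁺: B→JQ adds J, Q; BJQ→L adds L → {B, J, L, Q}.
{J, Q}⁺: Q→L adds L; JLQ→B adds B → {B, J, L, Q}. Minimal: {Q}⁺ = {L, Q}; {J}⁺ = {J} — none reach the full schema.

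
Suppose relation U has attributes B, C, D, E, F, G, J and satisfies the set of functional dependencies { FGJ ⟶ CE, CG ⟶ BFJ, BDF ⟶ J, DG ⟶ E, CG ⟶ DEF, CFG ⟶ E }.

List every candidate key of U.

{C, G}⁺: CG→BFJ adds B, F, J; CG→DEF adds D, E → {B, C, D, E, F, G, J}.
{F, G, J}⁺: FGJ→CE adds C, E; CG→BFJ adds B; CG→DEF adds D → {B, C, D, E, F, G, J}.
{B, D, F, G}⁺: BDF→J adds J; DG→E adds E; FGJ→CE adds C → {B, C, D, E, F, G, J}.
Any other superkey contains one of these as a subset, so there are no further candidate keys.

{C, G}, {F, G, J}, {B, D, F, G}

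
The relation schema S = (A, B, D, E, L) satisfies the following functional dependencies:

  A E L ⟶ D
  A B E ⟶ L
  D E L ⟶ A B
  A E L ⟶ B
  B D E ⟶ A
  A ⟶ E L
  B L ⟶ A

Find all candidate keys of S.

{A}, {B, L}, {B, D, E}, {D, E, L}

{A}⁺: A→EL adds E, L; AEL→D adds D; DEL→AB adds B → {A, B, D, E, L}.
{B, L}⁺: BL→A adds A; A→EL adds E; AEL→D adds D → {A, B, D, E, L}.
{B, D, E}⁺: BDE→A adds A; A→EL adds L → {A, B, D, E, L}.
{D, E, L}⁺: DEL→AB adds A, B → {A, B, D, E, L}.
Any other superkey contains one of these as a subset, so there are no further candidate keys.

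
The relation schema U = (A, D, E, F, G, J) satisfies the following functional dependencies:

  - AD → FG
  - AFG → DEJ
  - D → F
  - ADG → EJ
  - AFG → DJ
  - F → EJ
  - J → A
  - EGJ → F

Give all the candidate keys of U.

{D}⁺: D→F adds F; F→EJ adds E, J; J→A adds A; AD→FG adds G → {A, D, E, F, G, J}.
{F, G}⁺: F→EJ adds E, J; J→A adds A; AFG→DEJ adds D → {A, D, E, F, G, J}.
{E, G, J}⁺: J→A adds A; EGJ→F adds F; AFG→DEJ adds D → {A, D, E, F, G, J}.
Any other superkey contains one of these as a subset, so there are no further candidate keys.

D; FG; EGJ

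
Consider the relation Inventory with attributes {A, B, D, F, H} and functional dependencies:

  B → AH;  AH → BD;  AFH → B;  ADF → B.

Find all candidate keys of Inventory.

Attribute F never appears on the right-hand side of any dependency, so F must belong to every candidate key.
{F}⁺ = {F}, which is not all of the schema, so we must add further attributes.
{B, F}⁺: B→AH adds A, H; AH→BD adds D → {A, B, D, F, H}. Minimal: {F}⁺ = {F}; {B}⁺ = {A, B, D, H} — none reach the full schema.
{A, D, F}⁺: ADF→B adds B; B→AH adds H → {A, B, D, F, H}. Minimal: {D, F}⁺ = {D, F}; {A, F}⁺ = {A, F}; {A, D}⁺ = {A, D} — none reach the full schema.
{A, F, H}⁺: AH→BD adds B, D → {A, B, D, F, H}. Minimal: {F, H}⁺ = {F, H}; {A, H}⁺ = {A, B, D, H}; {A, F}⁺ = {A, F} — none reach the full schema.
Any other superkey contains one of these as a subset, so there are no further candidate keys.

(B, F), (A, D, F), (A, F, H)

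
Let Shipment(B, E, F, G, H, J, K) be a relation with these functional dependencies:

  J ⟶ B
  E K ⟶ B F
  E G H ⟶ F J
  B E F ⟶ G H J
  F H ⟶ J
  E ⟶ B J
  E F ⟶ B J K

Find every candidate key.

Attribute E never appears on the right-hand side of any dependency, so E must belong to every candidate key.
{E}⁺ = {B, E, J}, which is not all of the schema, so we must add further attributes.
{E, F}⁺: E→BJ adds B, J; EF→BJK adds K; BEF→GHJ adds G, H → {B, E, F, G, H, J, K}. Minimal: {F}⁺ = {F}; {E}⁺ = {B, E, J} — none reach the full schema.
{E, K}⁺: EK→BF adds B, F; BEF→GHJ adds G, H, J → {B, E, F, G, H, J, K}. Minimal: {K}⁺ = {K}; {E}⁺ = {B, E, J} — none reach the full schema.
{E, G, H}⁺: EGH→FJ adds F, J; E→BJ adds B; EF→BJK adds K → {B, E, F, G, H, J, K}. Minimal: {G, H}⁺ = {G, H}; {E, H}⁺ = {B, E, H, J}; {E, G}⁺ = {B, E, G, J} — none reach the full schema.

(E, F), (E, K), (E, G, H)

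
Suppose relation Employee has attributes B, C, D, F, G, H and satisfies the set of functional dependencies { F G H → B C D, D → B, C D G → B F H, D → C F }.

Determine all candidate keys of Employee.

Attribute G never appears on the right-hand side of any dependency, so G must belong to every candidate key.
{G}⁺ = {G}, which is not all of the schema, so we must add further attributes.
{D, G}⁺: D→B adds B; D→CF adds C, F; CDG→BFH adds H → {B, C, D, F, G, H}. Minimal: {G}⁺ = {G}; {D}⁺ = {B, C, D, F} — none reach the full schema.
{F, G, H}⁺: FGH→BCD adds B, C, D → {B, C, D, F, G, H}. Minimal: {G, H}⁺ = {G, H}; {F, H}⁺ = {F, H}; {F, G}⁺ = {F, G} — none reach the full schema.
Any other superkey contains one of these as a subset, so there are no further candidate keys.

{D, G}, {F, G, H}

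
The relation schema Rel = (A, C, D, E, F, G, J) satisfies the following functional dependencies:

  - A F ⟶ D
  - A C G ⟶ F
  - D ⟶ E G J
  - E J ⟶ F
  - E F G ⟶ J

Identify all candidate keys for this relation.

{A, C, D}; {A, C, F}; {A, C, G}; {A, C, E, J}

{A, C, D}⁺: D→EGJ adds E, G, J; EJ→F adds F → {A, C, D, E, F, G, J}.
{A, C, F}⁺: AF→D adds D; D→EGJ adds E, G, J → {A, C, D, E, F, G, J}.
{A, C, G}⁺: ACG→F adds F; AF→D adds D; D→EGJ adds E, J → {A, C, D, E, F, G, J}.
{A, C, E, J}⁺: EJ→F adds F; AF→D adds D; D→EGJ adds G → {A, C, D, E, F, G, J}.
Any other superkey contains one of these as a subset, so there are no further candidate keys.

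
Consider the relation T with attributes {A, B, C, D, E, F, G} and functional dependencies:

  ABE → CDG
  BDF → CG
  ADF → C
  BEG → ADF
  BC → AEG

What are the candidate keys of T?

(B, C), (A, B, E), (B, D, F), (B, E, G)

{B, C}⁺: BC→AEG adds A, E, G; ABE→CDG adds D; BEG→ADF adds F → {A, B, C, D, E, F, G}.
{A, B, E}⁺: ABE→CDG adds C, D, G; BEG→ADF adds F → {A, B, C, D, E, F, G}.
{B, D, F}⁺: BDF→CG adds C, G; BC→AEG adds A, E → {A, B, C, D, E, F, G}.
{B, E, G}⁺: BEG→ADF adds A, D, F; ABE→CDG adds C → {A, B, C, D, E, F, G}.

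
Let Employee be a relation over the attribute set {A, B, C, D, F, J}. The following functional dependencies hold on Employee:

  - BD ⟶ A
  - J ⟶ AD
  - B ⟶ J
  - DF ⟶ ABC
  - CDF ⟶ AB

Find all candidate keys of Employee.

Attribute F never appears on the right-hand side of any dependency, so F must belong to every candidate key.
{F}⁺ = {F}, which is not all of the schema, so we must add further attributes.
{B, F}⁺: B→J adds J; J→AD adds A, D; DF→ABC adds C → {A, B, C, D, F, J}.
{D, F}⁺: DF→ABC adds A, B, C; B→J adds J → {A, B, C, D, F, J}.
{F, J}⁺: J→AD adds A, D; DF→ABC adds B, C → {A, B, C, D, F, J}.
Any other superkey contains one of these as a subset, so there are no further candidate keys.

{B, F}; {D, F}; {F, J}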